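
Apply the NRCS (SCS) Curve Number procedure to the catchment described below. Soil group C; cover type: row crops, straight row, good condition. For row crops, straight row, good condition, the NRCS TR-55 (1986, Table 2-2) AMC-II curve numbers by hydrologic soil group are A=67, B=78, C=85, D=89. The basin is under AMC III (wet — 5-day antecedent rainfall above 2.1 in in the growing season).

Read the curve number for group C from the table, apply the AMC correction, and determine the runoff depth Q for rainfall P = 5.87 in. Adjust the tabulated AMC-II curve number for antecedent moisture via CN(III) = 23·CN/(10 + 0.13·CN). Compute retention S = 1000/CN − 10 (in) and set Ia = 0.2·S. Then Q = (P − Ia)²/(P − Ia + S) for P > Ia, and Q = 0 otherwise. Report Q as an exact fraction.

Q = 49959849289/9912514700 in ≈ 5.040 in

NRCS table: row crops, straight row, good condition, soil group C → CN(II) = 85
CN(III) from CN(II)=85: (23·85)/(10 + 0.13·85) = 39100/421 ≈ 92.874
S = 1000/(39100/421) − 10 = 300/391 in ≈ 0.767 in
Initial abstraction Ia = S/5 = (300/391)/5 = 60/391 ≈ 0.153 in
P − Ia = 5.870 − 0.153 = 223517/39100 ≈ 5.717 in (> 0, runoff occurs)
Runoff Q = (P−Ia)²/(P−Ia+S) = (5.717)²/(5.717+0.767) = 49959849289/9912514700 ≈ 5.040 in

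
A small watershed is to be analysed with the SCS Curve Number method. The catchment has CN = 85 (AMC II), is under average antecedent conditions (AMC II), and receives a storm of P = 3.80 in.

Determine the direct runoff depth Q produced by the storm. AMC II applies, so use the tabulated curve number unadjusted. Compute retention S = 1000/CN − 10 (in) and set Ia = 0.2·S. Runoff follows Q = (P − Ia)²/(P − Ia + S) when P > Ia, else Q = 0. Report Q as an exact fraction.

AMC II — tabulated CN = 85 applies directly.
Max retention: S = 1000/85 − 10 = 30/17 in (≈ 1.765 in)
Ia = 0.2·(30/17) = 6/17 in ≈ 0.353 in
P − Ia = 3.800 − 0.353 = 293/85 ≈ 3.447 in (> 0, runoff occurs)
Runoff Q = (P−Ia)²/(P−Ia+S) = (3.447)²/(3.447+1.765) = 85849/37655 ≈ 2.280 in

Q = 85849/37655 in ≈ 2.280 in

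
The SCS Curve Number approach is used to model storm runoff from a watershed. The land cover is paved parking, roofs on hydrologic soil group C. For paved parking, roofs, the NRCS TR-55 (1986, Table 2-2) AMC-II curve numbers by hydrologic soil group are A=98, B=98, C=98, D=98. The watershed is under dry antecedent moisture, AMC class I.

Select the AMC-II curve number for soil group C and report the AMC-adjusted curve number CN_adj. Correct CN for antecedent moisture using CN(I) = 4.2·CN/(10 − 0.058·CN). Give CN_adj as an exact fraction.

NRCS table: paved parking, roofs, soil group C → CN(II) = 98
Adjust CN=98 to AMC I: 4.2·98/(10 − 0.058·98) → (2058/5) ÷ (1079/250) = 102900/1079 ≈ 95.366

CN_adj = 102900/1079 ≈ 95.366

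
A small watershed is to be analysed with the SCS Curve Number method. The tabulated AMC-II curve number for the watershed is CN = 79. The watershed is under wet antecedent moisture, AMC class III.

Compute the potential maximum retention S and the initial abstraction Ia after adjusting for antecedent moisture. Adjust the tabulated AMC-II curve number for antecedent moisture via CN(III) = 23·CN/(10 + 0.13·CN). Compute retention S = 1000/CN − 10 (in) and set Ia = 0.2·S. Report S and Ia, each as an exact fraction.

S = 2100/1817 in ≈ 1.156 in; Ia = 420/1817 in ≈ 0.231 in

Adjust CN=79 to AMC III: 23·79/(10 + 0.13·79) → 1817 ÷ (2027/100) = 181700/2027 ≈ 89.640
Max retention: S = 1000/(181700/2027) − 10 = 2100/1817 in (≈ 1.156 in)
Ia = 0.2S: 0.2·1.156 = 0.231 in (exactly 420/1817)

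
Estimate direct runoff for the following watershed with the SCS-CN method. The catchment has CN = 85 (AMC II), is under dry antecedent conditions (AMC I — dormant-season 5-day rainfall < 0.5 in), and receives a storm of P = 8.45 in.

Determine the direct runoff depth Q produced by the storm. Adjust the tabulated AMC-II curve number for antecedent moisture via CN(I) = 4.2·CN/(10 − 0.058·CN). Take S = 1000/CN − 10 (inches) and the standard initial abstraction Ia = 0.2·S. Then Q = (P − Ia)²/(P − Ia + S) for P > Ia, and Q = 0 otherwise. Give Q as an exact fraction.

Dry (AMC I): CN(I) = 4.2·85/(10 − 0.058·85) = 357/(507/100) = 11900/169 ≈ 70.414
Retention S: 1000/CN − 10 with CN=70.414 → S = 500/119 ≈ 4.202 in
Ia = 0.2S: 0.2·4.202 = 0.840 in (exactly 100/119)
P − Ia = 8.450 − 0.840 = 18111/2380 ≈ 7.610 in (> 0, runoff occurs)
Q: (18111/2380)² ÷ (28111/2380) = 328008321/66904180 in (≈ 4.903 in)

Q = 328008321/66904180 in ≈ 4.903 in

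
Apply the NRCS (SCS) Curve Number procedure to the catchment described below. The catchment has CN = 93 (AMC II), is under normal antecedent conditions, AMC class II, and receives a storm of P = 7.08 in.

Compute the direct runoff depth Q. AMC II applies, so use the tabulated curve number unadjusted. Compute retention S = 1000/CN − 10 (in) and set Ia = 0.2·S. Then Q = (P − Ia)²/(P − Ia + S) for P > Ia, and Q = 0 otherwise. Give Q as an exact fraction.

Average conditions: CN = 93 (no AMC adjustment).
Max retention: S = 1000/93 − 10 = 70/93 in (≈ 0.753 in)
Ia = 0.2·(70/93) = 14/93 in ≈ 0.151 in
P − Ia = 7.080 − 0.151 = 16111/2325 ≈ 6.929 in (> 0, runoff occurs)
Runoff Q = (P−Ia)²/(P−Ia+S) = (6.929)²/(6.929+0.753) = 259564321/41526825 ≈ 6.251 in

Q = 259564321/41526825 in ≈ 6.251 in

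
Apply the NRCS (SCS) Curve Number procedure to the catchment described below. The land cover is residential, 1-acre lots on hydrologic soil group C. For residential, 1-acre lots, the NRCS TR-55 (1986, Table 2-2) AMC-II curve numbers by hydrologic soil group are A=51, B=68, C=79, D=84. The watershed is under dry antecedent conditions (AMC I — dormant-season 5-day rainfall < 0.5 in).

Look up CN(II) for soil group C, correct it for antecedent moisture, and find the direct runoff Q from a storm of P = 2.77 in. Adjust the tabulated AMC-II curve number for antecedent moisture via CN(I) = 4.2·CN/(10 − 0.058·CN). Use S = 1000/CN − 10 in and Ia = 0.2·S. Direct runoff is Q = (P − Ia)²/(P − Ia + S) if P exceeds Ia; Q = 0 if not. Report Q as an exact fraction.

NRCS table: residential, 1-acre lots, soil group C → CN(II) = 79
Adjust CN=79 to AMC I: 4.2·79/(10 − 0.058·79) → (1659/5) ÷ (2709/500) = 7900/129 ≈ 61.240
Max retention: S = 1000/(7900/129) − 10 = 500/79 in (≈ 6.329 in)
Ia = 0.2S: 0.2·6.329 = 1.266 in (exactly 100/79)
Excess rainfall: 2.770 − 1.266 = 1.504 in; P > Ia so Q > 0
Runoff Q = (P−Ia)²/(P−Ia+S) = (1.504)²/(1.504+6.329) = 141205689/488875700 ≈ 0.289 in

Q = 141205689/488875700 in ≈ 0.289 in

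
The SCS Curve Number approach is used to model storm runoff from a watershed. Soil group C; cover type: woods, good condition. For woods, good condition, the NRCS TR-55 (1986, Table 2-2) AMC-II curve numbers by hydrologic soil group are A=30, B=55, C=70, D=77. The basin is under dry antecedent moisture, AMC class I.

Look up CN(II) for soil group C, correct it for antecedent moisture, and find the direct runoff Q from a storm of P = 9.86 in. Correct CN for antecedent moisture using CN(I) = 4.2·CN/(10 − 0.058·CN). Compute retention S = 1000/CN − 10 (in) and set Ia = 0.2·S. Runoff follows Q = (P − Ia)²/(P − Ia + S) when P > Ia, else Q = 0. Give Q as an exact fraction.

NRCS table: woods, good condition, soil group C → CN(II) = 70
Dry (AMC I): CN(I) = 4.2·70/(10 − 0.058·70) = 294/(297/50) = 4900/99 ≈ 49.495
Max retention: S = 1000/(4900/99) − 10 = 500/49 in (≈ 10.204 in)
Initial abstraction Ia = S/5 = (500/49)/5 = 100/49 ≈ 2.041 in
P − Ia = 9.860 − 2.041 = 19157/2450 ≈ 7.819 in (> 0, runoff occurs)
Q: (19157/2450)² ÷ (44157/2450) = 366990649/108184650 in (≈ 3.392 in)

Q = 366990649/108184650 in ≈ 3.392 in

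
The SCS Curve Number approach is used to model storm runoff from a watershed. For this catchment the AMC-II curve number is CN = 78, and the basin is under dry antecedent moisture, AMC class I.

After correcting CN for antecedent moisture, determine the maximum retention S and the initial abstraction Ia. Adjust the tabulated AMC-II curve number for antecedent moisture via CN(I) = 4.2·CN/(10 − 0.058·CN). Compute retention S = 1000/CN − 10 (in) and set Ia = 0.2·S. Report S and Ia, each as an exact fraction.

S = 5500/819 in ≈ 6.716 in; Ia = 1100/819 in ≈ 1.343 in

Dry (AMC I): CN(I) = 4.2·78/(10 − 0.058·78) = (1638/5)/(1369/250) = 81900/1369 ≈ 59.825
Retention S: 1000/CN − 10 with CN=59.825 → S = 5500/819 ≈ 6.716 in
Ia = 0.2S: 0.2·6.716 = 1.343 in (exactly 1100/819)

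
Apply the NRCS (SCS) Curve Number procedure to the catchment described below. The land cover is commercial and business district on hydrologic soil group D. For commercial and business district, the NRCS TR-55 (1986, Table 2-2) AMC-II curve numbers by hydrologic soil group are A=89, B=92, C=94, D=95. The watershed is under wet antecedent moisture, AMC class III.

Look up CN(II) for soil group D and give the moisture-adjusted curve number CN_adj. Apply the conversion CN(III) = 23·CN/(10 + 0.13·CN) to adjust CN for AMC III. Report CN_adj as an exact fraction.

NRCS table: commercial and business district, soil group D → CN(II) = 95
Wet (AMC III): CN(III) = 23·95/(10 + 0.13·95) = 2185/(447/20) = 43700/447 ≈ 97.763

CN_adj = 43700/447 ≈ 97.763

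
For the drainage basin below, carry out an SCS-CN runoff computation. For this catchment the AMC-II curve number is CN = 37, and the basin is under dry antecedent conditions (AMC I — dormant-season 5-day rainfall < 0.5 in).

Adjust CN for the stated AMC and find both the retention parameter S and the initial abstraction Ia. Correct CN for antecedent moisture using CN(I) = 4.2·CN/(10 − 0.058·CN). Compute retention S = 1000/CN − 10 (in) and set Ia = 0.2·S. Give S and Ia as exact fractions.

S = 1500/37 in ≈ 40.541 in; Ia = 300/37 in ≈ 8.108 in

Adjust CN=37 to AMC I: 4.2·37/(10 − 0.058·37) → (777/5) ÷ (3927/500) = 3700/187 ≈ 19.786
Retention S: 1000/CN − 10 with CN=19.786 → S = 1500/37 ≈ 40.541 in
Initial abstraction Ia = S/5 = (1500/37)/5 = 300/37 ≈ 8.108 in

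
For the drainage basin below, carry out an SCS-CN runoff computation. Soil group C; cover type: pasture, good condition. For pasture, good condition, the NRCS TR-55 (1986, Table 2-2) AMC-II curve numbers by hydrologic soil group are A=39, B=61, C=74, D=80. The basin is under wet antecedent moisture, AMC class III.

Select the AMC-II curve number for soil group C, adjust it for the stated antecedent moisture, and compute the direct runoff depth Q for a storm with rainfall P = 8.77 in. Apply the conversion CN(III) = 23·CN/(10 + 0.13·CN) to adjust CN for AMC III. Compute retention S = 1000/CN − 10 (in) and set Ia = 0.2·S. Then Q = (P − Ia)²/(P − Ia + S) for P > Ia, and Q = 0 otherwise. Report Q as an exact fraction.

Q = 518870986929/72362827700 in ≈ 7.170 in

NRCS table: pasture, good condition, soil group C → CN(II) = 74
Wet (AMC III): CN(III) = 23·74/(10 + 0.13·74) = 1702/(981/50) = 85100/981 ≈ 86.748
Retention S: 1000/CN − 10 with CN=86.748 → S = 1300/851 ≈ 1.528 in
Initial abstraction Ia = S/5 = (1300/851)/5 = 260/851 ≈ 0.306 in
Excess rainfall: 8.770 − 0.306 = 8.464 in; P > Ia so Q > 0
Runoff Q = (P−Ia)²/(P−Ia+S) = (8.464)²/(8.464+1.528) = 518870986929/72362827700 ≈ 7.170 in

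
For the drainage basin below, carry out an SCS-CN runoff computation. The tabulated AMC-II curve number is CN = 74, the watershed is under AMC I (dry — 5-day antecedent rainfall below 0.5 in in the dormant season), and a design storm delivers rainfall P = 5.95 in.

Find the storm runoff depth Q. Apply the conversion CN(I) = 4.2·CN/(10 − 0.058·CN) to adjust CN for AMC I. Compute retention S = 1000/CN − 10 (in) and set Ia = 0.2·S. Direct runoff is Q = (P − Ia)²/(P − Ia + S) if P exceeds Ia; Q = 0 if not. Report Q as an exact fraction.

Q = 4417330369/3053035020 in ≈ 1.447 in

CN(I) from CN(II)=74: (4.2·74)/(10 − 0.058·74) = 77700/1427 ≈ 54.450
S = 1000/(77700/1427) − 10 = 6500/777 in ≈ 8.366 in
Initial abstraction Ia = S/5 = (6500/777)/5 = 1300/777 ≈ 1.673 in
Since P=5.950 > Ia=1.673: effective rainfall P−Ia = 66463/15540 in
Runoff Q = (P−Ia)²/(P−Ia+S) = (4.277)²/(4.277+8.366) = 4417330369/3053035020 ≈ 1.447 in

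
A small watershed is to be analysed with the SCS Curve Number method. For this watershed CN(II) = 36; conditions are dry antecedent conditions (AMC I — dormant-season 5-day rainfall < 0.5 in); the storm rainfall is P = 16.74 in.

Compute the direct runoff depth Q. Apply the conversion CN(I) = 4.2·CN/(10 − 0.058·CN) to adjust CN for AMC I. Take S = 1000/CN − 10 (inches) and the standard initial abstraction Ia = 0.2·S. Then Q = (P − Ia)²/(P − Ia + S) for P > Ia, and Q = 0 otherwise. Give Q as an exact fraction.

Q = 6114145249/4518923850 in ≈ 1.353 in

Adjust CN=36 to AMC I: 4.2·36/(10 − 0.058·36) → (756/5) ÷ (989/125) = 18900/989 ≈ 19.110
Max retention: S = 1000/(18900/989) − 10 = 8000/189 in (≈ 42.328 in)
Ia = 0.2·(8000/189) = 1600/189 in ≈ 8.466 in
P − Ia = 16.740 − 8.466 = 78193/9450 ≈ 8.274 in (> 0, runoff occurs)
Q = (78193/9450)²/((78193/9450) + 8000/189) = (6114145249/89302500)/(478193/9450) = 6114145249/4518923850 in ≈ 1.353 in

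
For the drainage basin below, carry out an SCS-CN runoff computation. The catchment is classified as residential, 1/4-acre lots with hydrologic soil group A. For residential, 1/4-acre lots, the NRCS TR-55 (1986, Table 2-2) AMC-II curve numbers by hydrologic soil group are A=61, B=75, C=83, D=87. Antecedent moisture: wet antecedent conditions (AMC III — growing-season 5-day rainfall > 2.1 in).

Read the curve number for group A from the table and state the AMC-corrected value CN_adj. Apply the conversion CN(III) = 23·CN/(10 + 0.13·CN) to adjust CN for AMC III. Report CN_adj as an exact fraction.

NRCS table: residential, 1/4-acre lots, soil group A → CN(II) = 61
Adjust CN=61 to AMC III: 23·61/(10 + 0.13·61) → 1403 ÷ (1793/100) = 140300/1793 ≈ 78.249

CN_adj = 140300/1793 ≈ 78.249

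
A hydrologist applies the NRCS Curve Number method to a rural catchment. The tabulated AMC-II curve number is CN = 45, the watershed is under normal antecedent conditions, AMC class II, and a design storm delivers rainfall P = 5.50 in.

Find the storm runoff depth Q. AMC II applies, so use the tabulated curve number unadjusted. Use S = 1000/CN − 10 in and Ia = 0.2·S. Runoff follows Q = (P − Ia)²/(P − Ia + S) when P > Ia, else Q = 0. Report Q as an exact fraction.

Q = 11/18 in ≈ 0.611 in

AMC II — tabulated CN = 45 applies directly.
S = 1000/45 − 10 = 110/9 in ≈ 12.222 in
Ia = 0.2·(110/9) = 22/9 in ≈ 2.444 in
P − Ia = 5.500 − 2.444 = 55/18 ≈ 3.056 in (> 0, runoff occurs)
Q: (55/18)² ÷ (275/18) = 11/18 in (≈ 0.611 in)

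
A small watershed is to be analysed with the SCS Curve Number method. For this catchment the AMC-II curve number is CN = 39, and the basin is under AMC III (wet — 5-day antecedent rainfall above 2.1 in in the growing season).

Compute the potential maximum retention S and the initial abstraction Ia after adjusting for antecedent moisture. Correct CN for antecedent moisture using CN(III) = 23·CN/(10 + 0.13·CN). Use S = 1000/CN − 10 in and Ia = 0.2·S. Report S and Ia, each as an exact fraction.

S = 6100/897 in ≈ 6.800 in; Ia = 1220/897 in ≈ 1.360 in

Wet (AMC III): CN(III) = 23·39/(10 + 0.13·39) = 897/(1507/100) = 89700/1507 ≈ 59.522
S = 1000/(89700/1507) − 10 = 6100/897 in ≈ 6.800 in
Ia = 0.2S: 0.2·6.800 = 1.360 in (exactly 1220/897)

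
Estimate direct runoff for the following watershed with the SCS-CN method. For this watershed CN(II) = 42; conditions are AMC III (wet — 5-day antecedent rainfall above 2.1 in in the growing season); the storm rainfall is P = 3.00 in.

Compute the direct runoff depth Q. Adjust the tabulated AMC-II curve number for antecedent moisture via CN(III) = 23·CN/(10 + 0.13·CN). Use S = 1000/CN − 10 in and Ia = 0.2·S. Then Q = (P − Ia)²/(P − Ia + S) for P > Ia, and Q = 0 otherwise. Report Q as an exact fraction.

CN(III) from CN(II)=42: (23·42)/(10 + 0.13·42) = 48300/773 ≈ 62.484
S = 1000/(48300/773) − 10 = 2900/483 in ≈ 6.004 in
Initial abstraction Ia = S/5 = (2900/483)/5 = 580/483 ≈ 1.201 in
Since P=3.000 > Ia=1.201: effective rainfall P−Ia = 869/483 in
Q = (869/483)²/((869/483) + 2900/483) = (755161/233289)/(3769/483) = 755161/1820427 in ≈ 0.415 in

Q = 755161/1820427 in ≈ 0.415 in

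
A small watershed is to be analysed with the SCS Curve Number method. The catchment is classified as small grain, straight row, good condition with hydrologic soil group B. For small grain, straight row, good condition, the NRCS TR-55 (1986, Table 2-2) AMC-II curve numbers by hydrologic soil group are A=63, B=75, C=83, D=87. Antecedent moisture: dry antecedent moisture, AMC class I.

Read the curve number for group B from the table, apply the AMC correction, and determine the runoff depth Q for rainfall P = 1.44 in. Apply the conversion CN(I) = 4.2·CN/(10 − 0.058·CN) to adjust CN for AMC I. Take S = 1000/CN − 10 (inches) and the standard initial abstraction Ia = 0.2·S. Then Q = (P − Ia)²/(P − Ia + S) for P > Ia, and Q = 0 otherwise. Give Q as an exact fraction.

Q = 0 in ≈ 0.000 in

NRCS table: small grain, straight row, good condition, soil group B → CN(II) = 75
Dry (AMC I): CN(I) = 4.2·75/(10 − 0.058·75) = 315/(113/20) = 6300/113 ≈ 55.752
Max retention: S = 1000/(6300/113) − 10 = 500/63 in (≈ 7.937 in)
Ia = 0.2·(500/63) = 100/63 in ≈ 1.587 in
P = 1.440 ≤ Ia = 1.587 in: entire storm abstracted, Q = 0.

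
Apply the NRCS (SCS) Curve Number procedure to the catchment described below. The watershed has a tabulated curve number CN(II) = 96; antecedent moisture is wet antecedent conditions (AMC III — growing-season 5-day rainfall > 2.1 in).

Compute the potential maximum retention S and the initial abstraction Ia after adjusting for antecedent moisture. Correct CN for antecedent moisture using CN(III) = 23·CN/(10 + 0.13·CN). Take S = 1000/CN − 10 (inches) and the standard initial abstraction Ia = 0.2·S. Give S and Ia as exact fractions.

Adjust CN=96 to AMC III: 23·96/(10 + 0.13·96) → 2208 ÷ (562/25) = 27600/281 ≈ 98.221
S = 1000/(27600/281) − 10 = 25/138 in ≈ 0.181 in
Ia = 0.2·(25/138) = 5/138 in ≈ 0.036 in

S = 25/138 in ≈ 0.181 in; Ia = 5/138 in ≈ 0.036 in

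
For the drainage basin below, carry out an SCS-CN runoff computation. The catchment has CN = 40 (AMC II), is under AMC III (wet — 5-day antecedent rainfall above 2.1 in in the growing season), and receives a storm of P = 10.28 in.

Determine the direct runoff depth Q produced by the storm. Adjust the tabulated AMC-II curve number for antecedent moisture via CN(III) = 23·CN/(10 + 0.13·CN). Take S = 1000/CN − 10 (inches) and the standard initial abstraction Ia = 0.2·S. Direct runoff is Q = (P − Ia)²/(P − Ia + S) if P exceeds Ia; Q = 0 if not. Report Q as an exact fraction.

Q = 26635921/5123825 in ≈ 5.198 in

Wet (AMC III): CN(III) = 23·40/(10 + 0.13·40) = 920/(76/5) = 1150/19 ≈ 60.526
Max retention: S = 1000/(1150/19) − 10 = 150/23 in (≈ 6.522 in)
Ia = 0.2·(150/23) = 30/23 in ≈ 1.304 in
P − Ia = 10.280 − 1.304 = 5161/575 ≈ 8.976 in (> 0, runoff occurs)
Runoff Q = (P−Ia)²/(P−Ia+S) = (8.976)²/(8.976+6.522) = 26635921/5123825 ≈ 5.198 in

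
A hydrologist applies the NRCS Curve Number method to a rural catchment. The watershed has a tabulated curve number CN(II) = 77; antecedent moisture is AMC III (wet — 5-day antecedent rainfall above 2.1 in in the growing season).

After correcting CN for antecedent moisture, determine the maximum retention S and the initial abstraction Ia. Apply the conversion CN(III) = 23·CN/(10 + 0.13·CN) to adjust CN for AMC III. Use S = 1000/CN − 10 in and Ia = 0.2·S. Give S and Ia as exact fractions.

S = 100/77 in ≈ 1.299 in; Ia = 20/77 in ≈ 0.260 in

CN(III) from CN(II)=77: (23·77)/(10 + 0.13·77) = 7700/87 ≈ 88.506
Max retention: S = 1000/(7700/87) − 10 = 100/77 in (≈ 1.299 in)
Initial abstraction Ia = S/5 = (100/77)/5 = 20/77 ≈ 0.260 in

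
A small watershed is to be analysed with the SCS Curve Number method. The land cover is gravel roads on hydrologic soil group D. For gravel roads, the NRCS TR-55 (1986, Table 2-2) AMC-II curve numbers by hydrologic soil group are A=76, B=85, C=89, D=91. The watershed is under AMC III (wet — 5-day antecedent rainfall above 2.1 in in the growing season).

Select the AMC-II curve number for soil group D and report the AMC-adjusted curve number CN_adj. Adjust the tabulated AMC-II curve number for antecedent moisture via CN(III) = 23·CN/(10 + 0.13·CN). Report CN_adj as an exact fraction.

NRCS table: gravel roads, soil group D → CN(II) = 91
Wet (AMC III): CN(III) = 23·91/(10 + 0.13·91) = 2093/(2183/100) = 209300/2183 ≈ 95.877

CN_adj = 209300/2183 ≈ 95.877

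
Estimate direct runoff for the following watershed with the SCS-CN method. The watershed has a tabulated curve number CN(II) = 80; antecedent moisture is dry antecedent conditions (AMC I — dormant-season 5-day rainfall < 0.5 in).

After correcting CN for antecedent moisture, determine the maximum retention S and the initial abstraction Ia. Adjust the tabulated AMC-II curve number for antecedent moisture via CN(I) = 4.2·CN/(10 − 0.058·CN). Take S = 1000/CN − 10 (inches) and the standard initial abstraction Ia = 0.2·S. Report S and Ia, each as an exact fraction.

S = 125/21 in ≈ 5.952 in; Ia = 25/21 in ≈ 1.190 in

CN(I) from CN(II)=80: (4.2·80)/(10 − 0.058·80) = 4200/67 ≈ 62.687
S = 1000/(4200/67) − 10 = 125/21 in ≈ 5.952 in
Ia = 0.2·(125/21) = 25/21 in ≈ 1.190 in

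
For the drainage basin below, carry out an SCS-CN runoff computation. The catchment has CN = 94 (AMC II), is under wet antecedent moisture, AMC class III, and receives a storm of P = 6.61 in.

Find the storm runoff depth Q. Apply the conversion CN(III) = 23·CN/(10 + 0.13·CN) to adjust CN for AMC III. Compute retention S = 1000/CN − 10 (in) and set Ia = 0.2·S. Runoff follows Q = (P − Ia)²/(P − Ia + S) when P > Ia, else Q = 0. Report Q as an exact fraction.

Q = 502030348681/79836282100 in ≈ 6.288 in

Wet (AMC III): CN(III) = 23·94/(10 + 0.13·94) = 2162/(1111/50) = 108100/1111 ≈ 97.300
Retention S: 1000/CN − 10 with CN=97.300 → S = 300/1081 ≈ 0.278 in
Ia = 0.2·(300/1081) = 60/1081 in ≈ 0.056 in
Since P=6.610 > Ia=0.056: effective rainfall P−Ia = 708541/108100 in
Runoff Q = (P−Ia)²/(P−Ia+S) = (6.554)²/(6.554+0.278) = 502030348681/79836282100 ≈ 6.288 in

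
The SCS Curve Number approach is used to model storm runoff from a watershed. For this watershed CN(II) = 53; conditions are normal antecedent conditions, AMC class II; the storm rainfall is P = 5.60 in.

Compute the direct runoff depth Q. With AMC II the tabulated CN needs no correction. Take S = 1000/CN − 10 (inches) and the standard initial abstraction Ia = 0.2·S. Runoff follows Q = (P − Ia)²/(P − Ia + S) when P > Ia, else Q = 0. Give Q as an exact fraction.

Q = 257049/222865 in ≈ 1.153 in

AMC II — tabulated CN = 53 applies directly.
S = 1000/53 − 10 = 470/53 in ≈ 8.868 in
Initial abstraction Ia = S/5 = (470/53)/5 = 94/53 ≈ 1.774 in
Excess rainfall: 5.600 − 1.774 = 3.826 in; P > Ia so Q > 0
Q: (1014/265)² ÷ (3364/265) = 257049/222865 in (≈ 1.153 in)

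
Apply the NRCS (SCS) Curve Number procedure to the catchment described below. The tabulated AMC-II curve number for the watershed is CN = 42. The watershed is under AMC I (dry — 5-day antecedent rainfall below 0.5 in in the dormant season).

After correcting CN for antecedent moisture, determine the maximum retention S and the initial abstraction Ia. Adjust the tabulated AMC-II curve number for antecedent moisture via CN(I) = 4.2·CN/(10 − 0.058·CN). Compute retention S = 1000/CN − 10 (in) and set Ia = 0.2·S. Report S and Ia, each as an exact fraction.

Adjust CN=42 to AMC I: 4.2·42/(10 − 0.058·42) → (882/5) ÷ (1891/250) = 44100/1891 ≈ 23.321
Retention S: 1000/CN − 10 with CN=23.321 → S = 14500/441 ≈ 32.880 in
Ia = 0.2S: 0.2·32.880 = 6.576 in (exactly 2900/441)

S = 14500/441 in ≈ 32.880 in; Ia = 2900/441 in ≈ 6.576 in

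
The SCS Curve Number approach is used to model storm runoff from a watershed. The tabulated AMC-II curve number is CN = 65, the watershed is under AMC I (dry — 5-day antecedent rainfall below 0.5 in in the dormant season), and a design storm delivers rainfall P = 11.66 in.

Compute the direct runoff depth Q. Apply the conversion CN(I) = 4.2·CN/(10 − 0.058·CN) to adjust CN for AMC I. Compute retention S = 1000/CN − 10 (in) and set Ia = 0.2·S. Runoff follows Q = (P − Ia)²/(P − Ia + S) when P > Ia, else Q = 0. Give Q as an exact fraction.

Dry (AMC I): CN(I) = 4.2·65/(10 − 0.058·65) = 273/(623/100) = 3900/89 ≈ 43.820
S = 1000/(3900/89) − 10 = 500/39 in ≈ 12.821 in
Ia = 0.2·(500/39) = 100/39 in ≈ 2.564 in
P − Ia = 11.660 − 2.564 = 17737/1950 ≈ 9.096 in (> 0, runoff occurs)
Runoff Q = (P−Ia)²/(P−Ia+S) = (9.096)²/(9.096+12.821) = 314601169/83337150 ≈ 3.775 in

Q = 314601169/83337150 in ≈ 3.775 in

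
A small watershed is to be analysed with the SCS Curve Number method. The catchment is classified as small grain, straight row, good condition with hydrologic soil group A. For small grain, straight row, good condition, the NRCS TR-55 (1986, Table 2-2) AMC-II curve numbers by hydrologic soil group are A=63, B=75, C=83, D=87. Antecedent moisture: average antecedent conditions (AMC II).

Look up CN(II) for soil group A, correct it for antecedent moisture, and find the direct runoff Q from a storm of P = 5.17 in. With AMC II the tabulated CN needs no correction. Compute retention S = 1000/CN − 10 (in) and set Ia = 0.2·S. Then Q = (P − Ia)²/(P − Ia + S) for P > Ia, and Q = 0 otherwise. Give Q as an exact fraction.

Q = 633579241/391677300 in ≈ 1.618 in

NRCS table: small grain, straight row, good condition, soil group A → CN(II) = 63
Average conditions: CN = 63 (no AMC adjustment).
Max retention: S = 1000/63 − 10 = 370/63 in (≈ 5.873 in)
Ia = 0.2·(370/63) = 74/63 in ≈ 1.175 in
Excess rainfall: 5.170 − 1.175 = 3.995 in; P > Ia so Q > 0
Runoff Q = (P−Ia)²/(P−Ia+S) = (3.995)²/(3.995+5.873) = 633579241/391677300 ≈ 1.618 in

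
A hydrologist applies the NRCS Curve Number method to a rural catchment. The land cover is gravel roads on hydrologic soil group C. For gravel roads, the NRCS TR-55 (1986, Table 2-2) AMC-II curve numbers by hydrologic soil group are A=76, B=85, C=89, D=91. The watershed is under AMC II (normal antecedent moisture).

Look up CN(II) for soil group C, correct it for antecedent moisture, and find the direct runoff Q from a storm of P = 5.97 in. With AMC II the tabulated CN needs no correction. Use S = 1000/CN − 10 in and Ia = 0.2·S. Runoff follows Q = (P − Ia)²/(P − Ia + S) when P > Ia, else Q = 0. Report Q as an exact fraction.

Q = 2594170489/551203700 in ≈ 4.706 in

NRCS table: gravel roads, soil group C → CN(II) = 89
Average conditions: CN = 89 (no AMC adjustment).
Max retention: S = 1000/89 − 10 = 110/89 in (≈ 1.236 in)
Ia = 0.2·(110/89) = 22/89 in ≈ 0.247 in
Since P=5.970 > Ia=0.247: effective rainfall P−Ia = 50933/8900 in
Runoff Q = (P−Ia)²/(P−Ia+S) = (5.723)²/(5.723+1.236) = 2594170489/551203700 ≈ 4.706 in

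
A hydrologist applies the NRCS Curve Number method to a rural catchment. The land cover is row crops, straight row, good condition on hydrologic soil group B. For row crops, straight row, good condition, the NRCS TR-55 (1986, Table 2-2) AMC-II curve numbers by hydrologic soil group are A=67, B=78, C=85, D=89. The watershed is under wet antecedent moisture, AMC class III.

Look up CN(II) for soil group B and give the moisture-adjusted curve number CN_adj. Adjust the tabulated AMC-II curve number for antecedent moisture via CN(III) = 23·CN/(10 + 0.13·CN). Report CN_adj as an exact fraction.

NRCS table: row crops, straight row, good condition, soil group B → CN(II) = 78
Adjust CN=78 to AMC III: 23·78/(10 + 0.13·78) → 1794 ÷ (1007/50) = 89700/1007 ≈ 89.076

CN_adj = 89700/1007 ≈ 89.076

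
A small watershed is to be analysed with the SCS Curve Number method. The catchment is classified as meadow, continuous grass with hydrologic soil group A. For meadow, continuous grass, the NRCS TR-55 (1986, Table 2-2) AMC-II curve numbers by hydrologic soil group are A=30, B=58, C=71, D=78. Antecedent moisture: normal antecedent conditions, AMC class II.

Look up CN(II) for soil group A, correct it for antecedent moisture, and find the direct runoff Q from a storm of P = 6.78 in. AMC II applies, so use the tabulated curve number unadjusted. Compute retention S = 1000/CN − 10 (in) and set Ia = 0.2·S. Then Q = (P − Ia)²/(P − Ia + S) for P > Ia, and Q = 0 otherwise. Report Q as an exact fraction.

Q = 100489/572550 in ≈ 0.176 in

NRCS table: meadow, continuous grass, soil group A → CN(II) = 30
CN(II) = 30; AMC II needs no correction.
Retention S: 1000/CN − 10 with CN=30.000 → S = 70/3 ≈ 23.333 in
Initial abstraction Ia = S/5 = (70/3)/5 = 14/3 ≈ 4.667 in
Excess rainfall: 6.780 − 4.667 = 2.113 in; P > Ia so Q > 0
Q: (317/150)² ÷ (3817/150) = 100489/572550 in (≈ 0.176 in)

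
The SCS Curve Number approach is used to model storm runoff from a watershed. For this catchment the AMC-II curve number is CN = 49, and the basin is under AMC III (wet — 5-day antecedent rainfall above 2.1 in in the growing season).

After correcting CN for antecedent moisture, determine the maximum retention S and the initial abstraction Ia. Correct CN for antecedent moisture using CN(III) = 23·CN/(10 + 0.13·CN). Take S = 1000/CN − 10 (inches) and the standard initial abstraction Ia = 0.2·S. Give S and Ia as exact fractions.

S = 5100/1127 in ≈ 4.525 in; Ia = 1020/1127 in ≈ 0.905 in

Wet (AMC III): CN(III) = 23·49/(10 + 0.13·49) = 1127/(1637/100) = 112700/1637 ≈ 68.845
S = 1000/(112700/1637) − 10 = 5100/1127 in ≈ 4.525 in
Ia = 0.2S: 0.2·4.525 = 0.905 in (exactly 1020/1127)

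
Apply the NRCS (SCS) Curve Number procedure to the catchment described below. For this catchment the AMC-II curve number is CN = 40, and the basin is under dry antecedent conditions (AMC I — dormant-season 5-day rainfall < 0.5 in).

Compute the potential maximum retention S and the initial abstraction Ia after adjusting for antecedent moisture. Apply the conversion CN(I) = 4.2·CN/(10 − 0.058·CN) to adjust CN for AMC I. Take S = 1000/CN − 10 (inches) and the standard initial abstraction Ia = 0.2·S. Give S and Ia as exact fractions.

S = 250/7 in ≈ 35.714 in; Ia = 50/7 in ≈ 7.143 in

CN(I) from CN(II)=40: (4.2·40)/(10 − 0.058·40) = 175/8 ≈ 21.875
Retention S: 1000/CN − 10 with CN=21.875 → S = 250/7 ≈ 35.714 in
Initial abstraction Ia = S/5 = (250/7)/5 = 50/7 ≈ 7.143 in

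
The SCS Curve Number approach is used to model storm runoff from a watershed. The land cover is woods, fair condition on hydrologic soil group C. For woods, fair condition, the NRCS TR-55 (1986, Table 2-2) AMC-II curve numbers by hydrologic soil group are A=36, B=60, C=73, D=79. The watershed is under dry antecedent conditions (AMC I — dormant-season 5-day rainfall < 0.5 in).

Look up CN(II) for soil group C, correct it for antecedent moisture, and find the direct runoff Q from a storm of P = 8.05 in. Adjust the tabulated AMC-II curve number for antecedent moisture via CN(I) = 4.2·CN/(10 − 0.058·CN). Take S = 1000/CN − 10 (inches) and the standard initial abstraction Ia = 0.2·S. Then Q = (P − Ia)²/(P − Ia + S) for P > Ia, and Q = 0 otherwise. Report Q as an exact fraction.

Q = 4130761441/1576649620 in ≈ 2.620 in

NRCS table: woods, fair condition, soil group C → CN(II) = 73
CN(I) from CN(II)=73: (4.2·73)/(10 − 0.058·73) = 51100/961 ≈ 53.174
Retention S: 1000/CN − 10 with CN=53.174 → S = 4500/511 ≈ 8.806 in
Ia = 0.2S: 0.2·8.806 = 1.761 in (exactly 900/511)
P − Ia = 8.050 − 1.761 = 64271/10220 ≈ 6.289 in (> 0, runoff occurs)
Runoff Q = (P−Ia)²/(P−Ia+S) = (6.289)²/(6.289+8.806) = 4130761441/1576649620 ≈ 2.620 in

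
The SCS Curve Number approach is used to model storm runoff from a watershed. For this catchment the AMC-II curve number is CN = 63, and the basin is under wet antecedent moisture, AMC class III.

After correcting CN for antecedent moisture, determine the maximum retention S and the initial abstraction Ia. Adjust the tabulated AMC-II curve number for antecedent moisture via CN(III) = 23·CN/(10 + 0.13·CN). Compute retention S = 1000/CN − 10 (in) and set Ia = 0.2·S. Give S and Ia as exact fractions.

S = 3700/1449 in ≈ 2.553 in; Ia = 740/1449 in ≈ 0.511 in

Adjust CN=63 to AMC III: 23·63/(10 + 0.13·63) → 1449 ÷ (1819/100) = 144900/1819 ≈ 79.659
Max retention: S = 1000/(144900/1819) − 10 = 3700/1449 in (≈ 2.553 in)
Ia = 0.2·(3700/1449) = 740/1449 in ≈ 0.511 in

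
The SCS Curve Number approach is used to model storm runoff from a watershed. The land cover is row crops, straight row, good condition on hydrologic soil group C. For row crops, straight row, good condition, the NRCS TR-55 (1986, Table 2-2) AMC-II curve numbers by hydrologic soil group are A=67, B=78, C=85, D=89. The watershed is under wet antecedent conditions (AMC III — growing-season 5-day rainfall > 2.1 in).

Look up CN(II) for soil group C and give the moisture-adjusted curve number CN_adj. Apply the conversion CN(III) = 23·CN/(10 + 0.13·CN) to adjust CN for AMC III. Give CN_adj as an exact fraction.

NRCS table: row crops, straight row, good condition, soil group C → CN(II) = 85
CN(III) from CN(II)=85: (23·85)/(10 + 0.13·85) = 39100/421 ≈ 92.874

CN_adj = 39100/421 ≈ 92.874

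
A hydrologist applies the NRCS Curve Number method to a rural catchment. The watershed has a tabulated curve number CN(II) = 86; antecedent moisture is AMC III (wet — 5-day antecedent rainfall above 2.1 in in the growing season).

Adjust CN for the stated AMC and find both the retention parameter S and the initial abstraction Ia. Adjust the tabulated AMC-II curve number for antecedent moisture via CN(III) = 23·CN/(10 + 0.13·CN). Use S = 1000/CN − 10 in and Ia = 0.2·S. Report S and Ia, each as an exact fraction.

Adjust CN=86 to AMC III: 23·86/(10 + 0.13·86) → 1978 ÷ (1059/50) = 98900/1059 ≈ 93.390
Max retention: S = 1000/(98900/1059) − 10 = 700/989 in (≈ 0.708 in)
Ia = 0.2·(700/989) = 140/989 in ≈ 0.142 in

S = 700/989 in ≈ 0.708 in; Ia = 140/989 in ≈ 0.142 in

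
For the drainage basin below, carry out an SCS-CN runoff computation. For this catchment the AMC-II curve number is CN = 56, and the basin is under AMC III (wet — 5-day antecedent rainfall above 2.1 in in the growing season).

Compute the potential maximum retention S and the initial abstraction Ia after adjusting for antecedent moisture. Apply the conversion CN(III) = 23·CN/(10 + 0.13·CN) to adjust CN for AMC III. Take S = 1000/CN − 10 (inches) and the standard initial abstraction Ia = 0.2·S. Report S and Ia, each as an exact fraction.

CN(III) from CN(II)=56: (23·56)/(10 + 0.13·56) = 4025/54 ≈ 74.537
Retention S: 1000/CN − 10 with CN=74.537 → S = 550/161 ≈ 3.416 in
Ia = 0.2S: 0.2·3.416 = 0.683 in (exactly 110/161)

S = 550/161 in ≈ 3.416 in; Ia = 110/161 in ≈ 0.683 in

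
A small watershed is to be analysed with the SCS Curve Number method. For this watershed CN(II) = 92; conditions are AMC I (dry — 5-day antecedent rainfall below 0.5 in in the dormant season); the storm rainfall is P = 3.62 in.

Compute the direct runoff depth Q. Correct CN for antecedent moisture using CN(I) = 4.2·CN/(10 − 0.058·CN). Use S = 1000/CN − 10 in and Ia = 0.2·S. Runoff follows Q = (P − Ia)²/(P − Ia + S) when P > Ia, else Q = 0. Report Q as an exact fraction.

Dry (AMC I): CN(I) = 4.2·92/(10 − 0.058·92) = (1932/5)/(583/125) = 48300/583 ≈ 82.847
Max retention: S = 1000/(48300/583) − 10 = 1000/483 in (≈ 2.070 in)
Ia = 0.2S: 0.2·2.070 = 0.414 in (exactly 200/483)
Since P=3.620 > Ia=0.414: effective rainfall P−Ia = 77423/24150 in
Q: (77423/24150)² ÷ (127423/24150) = 5994320929/3077265450 in (≈ 1.948 in)

Q = 5994320929/3077265450 in ≈ 1.948 in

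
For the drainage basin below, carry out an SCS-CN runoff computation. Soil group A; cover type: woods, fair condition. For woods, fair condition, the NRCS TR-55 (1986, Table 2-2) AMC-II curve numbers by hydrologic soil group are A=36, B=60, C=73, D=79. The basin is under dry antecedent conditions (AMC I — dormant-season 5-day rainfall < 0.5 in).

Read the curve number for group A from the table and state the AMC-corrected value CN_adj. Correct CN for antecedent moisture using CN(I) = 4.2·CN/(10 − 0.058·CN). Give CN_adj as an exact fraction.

CN_adj = 18900/989 ≈ 19.110

NRCS table: woods, fair condition, soil group A → CN(II) = 36
Dry (AMC I): CN(I) = 4.2·36/(10 − 0.058·36) = (756/5)/(989/125) = 18900/989 ≈ 19.110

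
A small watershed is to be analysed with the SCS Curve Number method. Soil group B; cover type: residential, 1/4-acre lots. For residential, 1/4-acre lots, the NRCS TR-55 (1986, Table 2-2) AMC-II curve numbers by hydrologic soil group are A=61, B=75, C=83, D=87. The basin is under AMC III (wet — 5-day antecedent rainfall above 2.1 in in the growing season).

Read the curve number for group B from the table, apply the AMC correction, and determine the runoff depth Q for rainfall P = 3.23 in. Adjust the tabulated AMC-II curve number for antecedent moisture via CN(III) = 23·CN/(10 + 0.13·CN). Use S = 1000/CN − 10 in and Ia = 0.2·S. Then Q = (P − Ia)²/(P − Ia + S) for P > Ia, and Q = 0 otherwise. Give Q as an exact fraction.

NRCS table: residential, 1/4-acre lots, soil group B → CN(II) = 75
Wet (AMC III): CN(III) = 23·75/(10 + 0.13·75) = 1725/(79/4) = 6900/79 ≈ 87.342
Retention S: 1000/CN − 10 with CN=87.342 → S = 100/69 ≈ 1.449 in
Ia = 0.2·(100/69) = 20/69 in ≈ 0.290 in
Since P=3.230 > Ia=0.290: effective rainfall P−Ia = 20287/6900 in
Q: (20287/6900)² ÷ (30287/6900) = 411562369/208980300 in (≈ 1.969 in)

Q = 411562369/208980300 in ≈ 1.969 in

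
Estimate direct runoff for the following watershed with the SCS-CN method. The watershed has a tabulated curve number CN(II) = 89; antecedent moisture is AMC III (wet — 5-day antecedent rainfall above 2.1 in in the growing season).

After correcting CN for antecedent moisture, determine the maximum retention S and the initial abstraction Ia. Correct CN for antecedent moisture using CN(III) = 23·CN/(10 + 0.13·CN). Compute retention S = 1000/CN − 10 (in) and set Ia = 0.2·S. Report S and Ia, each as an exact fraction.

CN(III) from CN(II)=89: (23·89)/(10 + 0.13·89) = 204700/2157 ≈ 94.900
S = 1000/(204700/2157) − 10 = 1100/2047 in ≈ 0.537 in
Ia = 0.2·(1100/2047) = 220/2047 in ≈ 0.107 in

S = 1100/2047 in ≈ 0.537 in; Ia = 220/2047 in ≈ 0.107 in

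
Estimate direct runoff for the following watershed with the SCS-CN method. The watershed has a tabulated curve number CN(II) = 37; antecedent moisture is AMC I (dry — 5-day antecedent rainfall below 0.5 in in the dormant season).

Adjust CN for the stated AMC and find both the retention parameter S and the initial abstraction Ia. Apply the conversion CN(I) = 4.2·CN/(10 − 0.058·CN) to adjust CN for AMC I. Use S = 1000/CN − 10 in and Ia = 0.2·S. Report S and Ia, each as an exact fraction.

S = 1500/37 in ≈ 40.541 in; Ia = 300/37 in ≈ 8.108 in

Adjust CN=37 to AMC I: 4.2·37/(10 − 0.058·37) → (777/5) ÷ (3927/500) = 3700/187 ≈ 19.786
S = 1000/(3700/187) − 10 = 1500/37 in ≈ 40.541 in
Initial abstraction Ia = S/5 = (1500/37)/5 = 300/37 ≈ 8.108 in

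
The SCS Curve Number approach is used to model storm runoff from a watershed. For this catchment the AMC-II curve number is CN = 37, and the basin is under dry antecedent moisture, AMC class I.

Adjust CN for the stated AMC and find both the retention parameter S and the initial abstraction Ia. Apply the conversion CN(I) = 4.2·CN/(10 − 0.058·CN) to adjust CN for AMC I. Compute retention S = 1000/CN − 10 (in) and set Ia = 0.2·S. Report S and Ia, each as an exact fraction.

CN(I) from CN(II)=37: (4.2·37)/(10 − 0.058·37) = 3700/187 ≈ 19.786
Max retention: S = 1000/(3700/187) − 10 = 1500/37 in (≈ 40.541 in)
Initial abstraction Ia = S/5 = (1500/37)/5 = 300/37 ≈ 8.108 in

S = 1500/37 in ≈ 40.541 in; Ia = 300/37 in ≈ 8.108 in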